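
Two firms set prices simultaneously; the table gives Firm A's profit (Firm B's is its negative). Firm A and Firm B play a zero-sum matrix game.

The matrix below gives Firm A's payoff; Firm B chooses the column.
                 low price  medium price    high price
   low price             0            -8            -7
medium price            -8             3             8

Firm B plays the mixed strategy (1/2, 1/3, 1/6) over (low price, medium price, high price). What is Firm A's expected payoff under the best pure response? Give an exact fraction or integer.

-5/3

low price: (0)·(1/2) + (-8)·(1/3) + (-7)·(1/6) = -23/6.
medium price: (-8)·(1/2) + (3)·(1/3) + (8)·(1/6) = -5/3.
The best pure response is medium price with expected payoff -5/3.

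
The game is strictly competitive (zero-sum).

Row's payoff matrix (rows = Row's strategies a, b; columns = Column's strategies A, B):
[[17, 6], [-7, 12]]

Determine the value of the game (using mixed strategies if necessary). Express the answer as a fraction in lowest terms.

41/5

Row minima are 6 and -7, so Row's maximin is 6; column maxima are 17 and 12, so Column's minimax is 12. These differ, so the equilibrium is in mixed strategies.
Let Row play a with probability p. Column is indifferent when 17p − 7(1−p) = 6p + 12(1−p), giving p = 19/30.
Let Column play A with probability q. Row is indifferent when 17q + 6(1−q) = −7q + 12(1−q), giving q = 1/5.
The value is 17·(1/5) + (6)·(4/5) = 41/5.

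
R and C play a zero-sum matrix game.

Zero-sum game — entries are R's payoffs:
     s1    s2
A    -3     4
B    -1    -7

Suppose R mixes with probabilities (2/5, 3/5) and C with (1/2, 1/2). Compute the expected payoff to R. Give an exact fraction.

-11/5

Against (1/2, 1/2), each row's expected payoff is A: 1/2; B: -4.
Taking the (2/5, 3/5)-weighted average: (2/5)·(1/2) + (3/5)·(-4) = -11/5.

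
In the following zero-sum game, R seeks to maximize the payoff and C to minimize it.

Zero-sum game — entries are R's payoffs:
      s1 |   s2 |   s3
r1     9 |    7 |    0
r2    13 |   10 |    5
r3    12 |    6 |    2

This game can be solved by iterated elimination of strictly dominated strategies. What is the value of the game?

5

Column s2 is strictly dominated by s3 for C (0<7, 5<10, 2<6); eliminate s2.
Column s1 is strictly dominated by s3 for C (0<9, 5<13, 2<12); eliminate s1.
Row r1 is strictly dominated by row r2 (5>0); eliminate r1.
Row r3 is strictly dominated by row r2 (5>2); eliminate r3.
Only (r2, s3) remains, with payoff 5.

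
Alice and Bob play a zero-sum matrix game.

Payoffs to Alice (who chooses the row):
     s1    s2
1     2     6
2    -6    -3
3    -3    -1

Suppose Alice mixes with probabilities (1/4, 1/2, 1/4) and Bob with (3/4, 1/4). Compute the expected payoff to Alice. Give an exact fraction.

Against (3/4, 1/4), each row's expected payoff is 1: 3; 2: -21/4; 3: -5/2.
Taking the (1/4, 1/2, 1/4)-weighted average: (1/4)·(3) + (1/2)·(-21/4) + (1/4)·(-5/2) = -5/2.

-5/2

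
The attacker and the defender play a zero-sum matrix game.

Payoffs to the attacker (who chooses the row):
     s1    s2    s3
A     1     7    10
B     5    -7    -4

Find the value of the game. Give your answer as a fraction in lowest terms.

Column s3 is strictly dominated by s2 for the defender (it gives the attacker more in every row).
The remaining 2×2 game on (A, B) × (s1, s2) has no saddle point. Let the attacker play A with probability p; indifference gives p + 5(1−p) = 7p − 7(1−p), so p = 2/3.
Similarly the defender's optimal q on s1 is 7/9, and the value is 1·(7/9) + (7)·(2/9) = 7/3.

7/3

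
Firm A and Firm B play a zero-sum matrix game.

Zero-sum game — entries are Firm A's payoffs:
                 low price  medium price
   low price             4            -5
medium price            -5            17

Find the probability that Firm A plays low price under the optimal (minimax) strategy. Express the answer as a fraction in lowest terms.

22/31

Row minima are -5 and -5, so Firm A's maximin is -5; column maxima are 4 and 17, so Firm B's minimax is 4. These differ, so the equilibrium is in mixed strategies.
Let Firm A play low price with probability p. Firm B is indifferent when 4p − 5(1−p) = −5p + 17(1−p), giving p = 22/31.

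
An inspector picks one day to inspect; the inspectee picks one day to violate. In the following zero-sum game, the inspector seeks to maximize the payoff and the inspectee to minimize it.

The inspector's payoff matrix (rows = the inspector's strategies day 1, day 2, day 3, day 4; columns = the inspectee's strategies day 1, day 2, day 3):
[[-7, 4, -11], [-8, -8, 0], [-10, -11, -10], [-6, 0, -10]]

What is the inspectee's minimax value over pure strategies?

-6

The worst case (largest entry) in each column is day 1: -6, day 2: 4, day 3: 0.
The best (smallest) of these is -6.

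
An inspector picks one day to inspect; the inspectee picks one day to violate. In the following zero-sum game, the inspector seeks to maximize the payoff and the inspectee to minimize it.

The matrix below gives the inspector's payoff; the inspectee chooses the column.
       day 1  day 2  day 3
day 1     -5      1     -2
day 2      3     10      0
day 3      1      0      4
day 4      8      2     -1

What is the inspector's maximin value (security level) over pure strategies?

The worst-case payoff for each row is day 1: -5, day 2: 0, day 3: 0, day 4: -1.
The best of these is 0.

0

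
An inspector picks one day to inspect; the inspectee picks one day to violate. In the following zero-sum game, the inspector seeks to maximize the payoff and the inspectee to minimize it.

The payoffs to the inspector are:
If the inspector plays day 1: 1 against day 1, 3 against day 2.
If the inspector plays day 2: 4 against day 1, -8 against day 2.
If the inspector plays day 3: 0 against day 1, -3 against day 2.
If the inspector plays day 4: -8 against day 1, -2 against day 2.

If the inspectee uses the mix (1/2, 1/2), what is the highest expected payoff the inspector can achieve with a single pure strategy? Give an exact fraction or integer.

2

day 1: (1)·(1/2) + (3)·(1/2) = 2.
day 2: (4)·(1/2) + (-8)·(1/2) = -2.
day 3: (0)·(1/2) + (-3)·(1/2) = -3/2.
day 4: (-8)·(1/2) + (-2)·(1/2) = -5.
The best pure response is day 1 with expected payoff 2.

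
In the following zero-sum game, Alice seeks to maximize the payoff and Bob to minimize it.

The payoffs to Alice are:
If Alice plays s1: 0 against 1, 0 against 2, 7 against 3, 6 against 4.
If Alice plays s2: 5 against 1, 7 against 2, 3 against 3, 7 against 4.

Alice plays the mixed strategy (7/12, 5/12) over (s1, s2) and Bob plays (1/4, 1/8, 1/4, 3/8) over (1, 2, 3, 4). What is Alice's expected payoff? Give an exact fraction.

Against (1/4, 1/8, 1/4, 3/8), each row's expected payoff is s1: 4; s2: 11/2.
Taking the (7/12, 5/12)-weighted average: (7/12)·(4) + (5/12)·(11/2) = 37/8.

37/8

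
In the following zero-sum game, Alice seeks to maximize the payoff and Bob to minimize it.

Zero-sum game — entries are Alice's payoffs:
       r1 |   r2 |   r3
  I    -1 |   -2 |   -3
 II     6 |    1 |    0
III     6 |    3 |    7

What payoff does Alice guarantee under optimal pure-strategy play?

3

Row minima: -3, 0, 3 → Alice's maximin is 3.
Column maxima: 6, 3, 7 → Bob's minimax is 3.
They coincide at (III, r2), so the value is 3.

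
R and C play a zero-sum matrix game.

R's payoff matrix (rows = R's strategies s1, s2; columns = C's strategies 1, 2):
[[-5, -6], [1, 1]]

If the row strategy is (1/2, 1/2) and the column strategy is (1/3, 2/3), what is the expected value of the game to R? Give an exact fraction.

Against (1/3, 2/3), each row's expected payoff is s1: -17/3; s2: 1.
Taking the (1/2, 1/2)-weighted average: (1/2)·(-17/3) + (1/2)·(1) = -7/3.

-7/3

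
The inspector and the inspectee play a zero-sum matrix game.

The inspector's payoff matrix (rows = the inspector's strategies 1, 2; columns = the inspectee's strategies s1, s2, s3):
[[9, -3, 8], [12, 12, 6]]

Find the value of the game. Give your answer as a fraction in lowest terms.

Column s1 is strictly dominated by s3 for the inspectee (it gives the inspector more in every row).
The remaining 2×2 game on (1, 2) × (s2, s3) has no saddle point. Let the inspector play 1 with probability p; indifference gives −3p + 12(1−p) = 8p + 6(1−p), so p = 6/17.
Similarly the inspectee's optimal q on s2 is 2/17, and the value is -3·(2/17) + (8)·(15/17) = 114/17.

114/17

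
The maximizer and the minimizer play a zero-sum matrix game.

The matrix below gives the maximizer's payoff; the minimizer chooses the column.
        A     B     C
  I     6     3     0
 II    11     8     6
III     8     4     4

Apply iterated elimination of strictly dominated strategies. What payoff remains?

Column A is strictly dominated by B for the minimizer (3<6, 8<11, 4<8); eliminate A.
Row I is strictly dominated by row II (8>3, 6>0); eliminate I.
Row III is strictly dominated by row II (8>4, 6>4); eliminate III.
Column B is strictly dominated by C for the minimizer (6<8); eliminate B.
Only (II, C) remains, with payoff 6.

6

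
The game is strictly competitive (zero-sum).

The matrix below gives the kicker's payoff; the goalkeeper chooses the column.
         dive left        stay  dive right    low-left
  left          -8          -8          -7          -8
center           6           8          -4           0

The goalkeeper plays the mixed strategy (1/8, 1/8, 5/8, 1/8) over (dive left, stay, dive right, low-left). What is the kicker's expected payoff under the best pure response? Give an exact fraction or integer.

-3/4

left: (-8)·(1/8) + (-8)·(1/8) + (-7)·(5/8) + (-8)·(1/8) = -59/8.
center: (6)·(1/8) + (8)·(1/8) + (-4)·(5/8) + (0)·(1/8) = -3/4.
The best pure response is center with expected payoff -3/4.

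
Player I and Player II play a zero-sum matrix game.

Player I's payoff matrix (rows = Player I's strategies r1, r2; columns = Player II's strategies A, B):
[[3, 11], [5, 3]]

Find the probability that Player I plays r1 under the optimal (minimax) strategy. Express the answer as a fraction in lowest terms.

1/5

Row minima are 3 and 3, so Player I's maximin is 3; column maxima are 5 and 11, so Player II's minimax is 5. These differ, so the equilibrium is in mixed strategies.
Let Player I play r1 with probability p. Player II is indifferent when 3p + 5(1−p) = 11p + 3(1−p), giving p = 1/5.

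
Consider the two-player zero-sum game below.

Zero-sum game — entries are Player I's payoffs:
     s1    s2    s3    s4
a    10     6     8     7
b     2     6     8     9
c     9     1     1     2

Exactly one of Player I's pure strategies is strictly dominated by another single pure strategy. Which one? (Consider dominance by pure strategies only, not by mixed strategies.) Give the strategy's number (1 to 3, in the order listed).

3

Compare c with a: 10 > 9, 6 > 1, 8 > 1, 7 > 2.
So a strictly dominates c for Player I; c is strictly dominated.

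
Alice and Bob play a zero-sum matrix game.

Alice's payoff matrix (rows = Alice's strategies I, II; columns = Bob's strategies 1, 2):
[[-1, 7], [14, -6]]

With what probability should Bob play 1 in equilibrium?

13/28

Row minima are -1 and -6, so Alice's maximin is -1; column maxima are 14 and 7, so Bob's minimax is 7. These differ, so the equilibrium is in mixed strategies.
Let Bob play 1 with probability q. Alice is indifferent when −q + 7(1−q) = 14q − 6(1−q), giving q = 13/28.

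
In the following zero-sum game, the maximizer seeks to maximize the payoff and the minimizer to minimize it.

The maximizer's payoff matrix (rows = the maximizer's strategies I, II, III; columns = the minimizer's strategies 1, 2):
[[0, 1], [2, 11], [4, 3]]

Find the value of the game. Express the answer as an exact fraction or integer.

19/5

Row I is strictly dominated by row III, so the maximizer never plays it.
The remaining 2×2 game on (II, III) × (1, 2) has no saddle point. Let the maximizer play II with probability p; indifference gives 2p + 4(1−p) = 11p + 3(1−p), so p = 1/10.
Similarly the minimizer's optimal q on 1 is 4/5, and the value is 2·(4/5) + (11)·(1/5) = 19/5.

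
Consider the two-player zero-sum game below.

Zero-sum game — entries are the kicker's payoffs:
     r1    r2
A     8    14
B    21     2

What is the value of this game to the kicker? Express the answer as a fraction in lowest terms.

278/25

Row minima are 8 and 2, so the kicker's maximin is 8; column maxima are 21 and 14, so the goalkeeper's minimax is 14. These differ, so the equilibrium is in mixed strategies.
Let the kicker play A with probability p. The goalkeeper is indifferent when 8p + 21(1−p) = 14p + 2(1−p), giving p = 19/25.
Let the goalkeeper play r1 with probability q. The kicker is indifferent when 8q + 14(1−q) = 21q + 2(1−q), giving q = 12/25.
The value is 8·(12/25) + (14)·(13/25) = 278/25.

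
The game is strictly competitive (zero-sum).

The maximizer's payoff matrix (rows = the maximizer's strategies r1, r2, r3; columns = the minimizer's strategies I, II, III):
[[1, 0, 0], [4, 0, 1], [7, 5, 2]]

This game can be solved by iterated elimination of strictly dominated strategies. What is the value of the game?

Row r1 is strictly dominated by row r3 (7>1, 5>0, 2>0); eliminate r1.
Row r2 is strictly dominated by row r3 (7>4, 5>0, 2>1); eliminate r2.
Column II is strictly dominated by III for the minimizer (2<5); eliminate II.
Column I is strictly dominated by III for the minimizer (2<7); eliminate I.
Only (r3, III) remains, with payoff 2.

2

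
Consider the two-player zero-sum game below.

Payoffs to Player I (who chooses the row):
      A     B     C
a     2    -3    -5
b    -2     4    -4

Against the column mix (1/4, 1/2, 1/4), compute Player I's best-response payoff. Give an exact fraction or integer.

1/2

a: (2)·(1/4) + (-3)·(1/2) + (-5)·(1/4) = -9/4.
b: (-2)·(1/4) + (4)·(1/2) + (-4)·(1/4) = 1/2.
The best pure response is b with expected payoff 1/2.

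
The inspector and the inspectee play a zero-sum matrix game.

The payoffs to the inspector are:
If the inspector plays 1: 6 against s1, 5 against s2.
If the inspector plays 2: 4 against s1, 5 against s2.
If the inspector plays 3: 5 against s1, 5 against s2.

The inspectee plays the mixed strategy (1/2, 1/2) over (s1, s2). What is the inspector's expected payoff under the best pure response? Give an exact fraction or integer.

1: (6)·(1/2) + (5)·(1/2) = 11/2.
2: (4)·(1/2) + (5)·(1/2) = 9/2.
3: (5)·(1/2) + (5)·(1/2) = 5.
The best pure response is 1 with expected payoff 11/2.

11/2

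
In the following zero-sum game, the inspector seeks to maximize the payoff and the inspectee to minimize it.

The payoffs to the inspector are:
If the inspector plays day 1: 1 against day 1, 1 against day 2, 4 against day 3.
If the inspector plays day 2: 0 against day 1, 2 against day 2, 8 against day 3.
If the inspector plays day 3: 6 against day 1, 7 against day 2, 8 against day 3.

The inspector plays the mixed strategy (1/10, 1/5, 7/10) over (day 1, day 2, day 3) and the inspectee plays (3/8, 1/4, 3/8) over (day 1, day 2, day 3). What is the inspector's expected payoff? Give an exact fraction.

93/16

Against (3/8, 1/4, 3/8), each row's expected payoff is day 1: 17/8; day 2: 7/2; day 3: 7.
Taking the (1/10, 1/5, 7/10)-weighted average: (1/10)·(17/8) + (1/5)·(7/2) + (7/10)·(7) = 93/16.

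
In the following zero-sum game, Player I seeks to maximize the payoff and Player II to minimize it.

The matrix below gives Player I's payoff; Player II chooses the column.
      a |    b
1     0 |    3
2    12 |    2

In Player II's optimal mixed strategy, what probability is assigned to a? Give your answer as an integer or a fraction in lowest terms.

Row minima are 0 and 2, so Player I's maximin is 2; column maxima are 12 and 3, so Player II's minimax is 3. These differ, so the equilibrium is in mixed strategies.
Let Player II play a with probability q. Player I is indifferent when 3(1−q) = 12q + 2(1−q), giving q = 1/13.

1/13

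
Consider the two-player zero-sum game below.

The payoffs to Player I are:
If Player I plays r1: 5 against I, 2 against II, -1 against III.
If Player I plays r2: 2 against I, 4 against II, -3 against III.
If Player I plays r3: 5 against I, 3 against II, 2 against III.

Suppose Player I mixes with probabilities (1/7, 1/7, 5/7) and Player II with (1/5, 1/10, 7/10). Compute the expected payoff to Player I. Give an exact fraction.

Against (1/5, 1/10, 7/10), each row's expected payoff is r1: 1/2; r2: -13/10; r3: 27/10.
Taking the (1/7, 1/7, 5/7)-weighted average: (1/7)·(1/2) + (1/7)·(-13/10) + (5/7)·(27/10) = 127/70.

127/70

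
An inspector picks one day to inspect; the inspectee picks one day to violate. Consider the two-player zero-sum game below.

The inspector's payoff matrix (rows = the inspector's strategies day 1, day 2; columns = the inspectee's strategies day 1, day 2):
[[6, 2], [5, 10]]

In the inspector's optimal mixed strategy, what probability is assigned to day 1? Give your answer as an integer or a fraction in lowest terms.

Row minima are 2 and 5, so the inspector's maximin is 5; column maxima are 6 and 10, so the inspectee's minimax is 6. These differ, so the equilibrium is in mixed strategies.
Let the inspector play day 1 with probability p. The inspectee is indifferent when 6p + 5(1−p) = 2p + 10(1−p), giving p = 5/9.

5/9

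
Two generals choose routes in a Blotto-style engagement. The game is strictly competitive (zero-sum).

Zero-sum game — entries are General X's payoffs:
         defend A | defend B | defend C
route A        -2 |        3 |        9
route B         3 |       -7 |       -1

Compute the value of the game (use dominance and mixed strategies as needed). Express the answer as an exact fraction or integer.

Column defend C is strictly dominated by defend B for General Y (it gives General X more in every row).
The remaining 2×2 game on (route A, route B) × (defend A, defend B) has no saddle point. Let General X play route A with probability p; indifference gives −2p + 3(1−p) = 3p − 7(1−p), so p = 2/3.
Similarly General Y's optimal q on defend A is 2/3, and the value is -2·(2/3) + (3)·(1/3) = -1/3.

-1/3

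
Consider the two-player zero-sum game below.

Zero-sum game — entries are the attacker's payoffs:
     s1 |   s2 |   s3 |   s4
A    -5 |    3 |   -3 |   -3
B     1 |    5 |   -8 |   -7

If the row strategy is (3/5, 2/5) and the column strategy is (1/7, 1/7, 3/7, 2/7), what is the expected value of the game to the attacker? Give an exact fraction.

-23/7

Against (1/7, 1/7, 3/7, 2/7), each row's expected payoff is A: -17/7; B: -32/7.
Taking the (3/5, 2/5)-weighted average: (3/5)·(-17/7) + (2/5)·(-32/7) = -23/7.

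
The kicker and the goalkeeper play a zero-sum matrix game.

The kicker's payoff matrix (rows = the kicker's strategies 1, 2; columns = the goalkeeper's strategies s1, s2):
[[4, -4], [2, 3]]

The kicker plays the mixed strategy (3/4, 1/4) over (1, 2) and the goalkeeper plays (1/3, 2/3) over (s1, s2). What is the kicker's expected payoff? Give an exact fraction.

Against (1/3, 2/3), each row's expected payoff is 1: -4/3; 2: 8/3.
Taking the (3/4, 1/4)-weighted average: (3/4)·(-4/3) + (1/4)·(8/3) = -1/3.

-1/3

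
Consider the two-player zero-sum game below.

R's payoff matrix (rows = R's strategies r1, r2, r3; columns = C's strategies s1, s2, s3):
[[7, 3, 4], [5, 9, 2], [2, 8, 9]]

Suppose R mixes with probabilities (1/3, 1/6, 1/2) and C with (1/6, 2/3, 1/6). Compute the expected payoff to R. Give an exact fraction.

Against (1/6, 2/3, 1/6), each row's expected payoff is r1: 23/6; r2: 43/6; r3: 43/6.
Taking the (1/3, 1/6, 1/2)-weighted average: (1/3)·(23/6) + (1/6)·(43/6) + (1/2)·(43/6) = 109/18.

109/18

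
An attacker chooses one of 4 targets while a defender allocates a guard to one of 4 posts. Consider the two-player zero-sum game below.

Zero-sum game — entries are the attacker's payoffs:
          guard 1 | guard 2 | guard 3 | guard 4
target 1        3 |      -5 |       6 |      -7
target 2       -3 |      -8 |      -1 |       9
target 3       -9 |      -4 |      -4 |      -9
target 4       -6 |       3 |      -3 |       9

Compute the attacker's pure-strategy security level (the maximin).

The worst-case payoff for each row is target 1: -7, target 2: -8, target 3: -9, target 4: -6.
The best of these is -6.

-6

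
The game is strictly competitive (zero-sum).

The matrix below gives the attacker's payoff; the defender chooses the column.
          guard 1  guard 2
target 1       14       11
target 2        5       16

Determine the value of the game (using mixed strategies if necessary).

Row minima are 11 and 5, so the attacker's maximin is 11; column maxima are 14 and 16, so the defender's minimax is 14. These differ, so the equilibrium is in mixed strategies.
Let the attacker play target 1 with probability p. The defender is indifferent when 14p + 5(1−p) = 11p + 16(1−p), giving p = 11/14.
Let the defender play guard 1 with probability q. The attacker is indifferent when 14q + 11(1−q) = 5q + 16(1−q), giving q = 5/14.
The value is 14·(5/14) + (11)·(9/14) = 169/14.

169/14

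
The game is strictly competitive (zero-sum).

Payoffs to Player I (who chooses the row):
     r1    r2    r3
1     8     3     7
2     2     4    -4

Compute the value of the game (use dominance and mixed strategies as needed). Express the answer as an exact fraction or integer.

Column r1 is strictly dominated by r3 for Player II (it gives Player I more in every row).
The remaining 2×2 game on (1, 2) × (r2, r3) has no saddle point. Let Player I play 1 with probability p; indifference gives 3p + 4(1−p) = 7p − 4(1−p), so p = 2/3.
Similarly Player II's optimal q on r2 is 11/12, and the value is 3·(11/12) + (7)·(1/12) = 10/3.

10/3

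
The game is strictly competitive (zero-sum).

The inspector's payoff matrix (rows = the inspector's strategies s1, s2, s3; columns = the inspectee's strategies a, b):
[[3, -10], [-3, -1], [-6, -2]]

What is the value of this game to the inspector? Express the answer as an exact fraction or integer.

Row s3 is strictly dominated by row s2, so the inspector never plays it.
The remaining 2×2 game on (s1, s2) × (a, b) has no saddle point. Let the inspector play s1 with probability p; indifference gives 3p − 3(1−p) = −10p − (1−p), so p = 2/15.
Similarly the inspectee's optimal q on a is 3/5, and the value is 3·(3/5) + (-10)·(2/5) = -11/5.

-11/5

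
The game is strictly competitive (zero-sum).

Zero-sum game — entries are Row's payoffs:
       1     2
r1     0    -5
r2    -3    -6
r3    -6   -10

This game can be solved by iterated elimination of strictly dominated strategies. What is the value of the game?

Row r3 is strictly dominated by row r1 (0>-6, -5>-10); eliminate r3.
Column 1 is strictly dominated by 2 for Column (-5<0, -6<-3); eliminate 1.
Row r2 is strictly dominated by row r1 (-5>-6); eliminate r2.
Only (r1, 2) remains, with payoff -5.

-5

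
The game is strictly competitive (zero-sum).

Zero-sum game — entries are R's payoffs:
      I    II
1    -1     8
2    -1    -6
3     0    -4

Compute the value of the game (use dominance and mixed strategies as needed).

-4/13

Row 2 is strictly dominated by row 3, so R never plays it.
The remaining 2×2 game on (1, 3) × (I, II) has no saddle point. Let R play 1 with probability p; indifference gives −p = 8p − 4(1−p), so p = 4/13.
Similarly C's optimal q on I is 12/13, and the value is -1·(12/13) + (8)·(1/13) = -4/13.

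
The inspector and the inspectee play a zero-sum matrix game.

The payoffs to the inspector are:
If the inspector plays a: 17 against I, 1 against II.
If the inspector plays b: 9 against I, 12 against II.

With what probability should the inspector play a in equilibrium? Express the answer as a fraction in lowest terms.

Row minima are 1 and 9, so the inspector's maximin is 9; column maxima are 17 and 12, so the inspectee's minimax is 12. These differ, so the equilibrium is in mixed strategies.
Let the inspector play a with probability p. The inspectee is indifferent when 17p + 9(1−p) = p + 12(1−p), giving p = 3/19.

3/19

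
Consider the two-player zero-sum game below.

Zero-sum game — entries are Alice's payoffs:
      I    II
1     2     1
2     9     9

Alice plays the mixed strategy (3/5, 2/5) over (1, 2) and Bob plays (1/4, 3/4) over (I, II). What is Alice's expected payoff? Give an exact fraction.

87/20

Against (1/4, 3/4), each row's expected payoff is 1: 5/4; 2: 9.
Taking the (3/5, 2/5)-weighted average: (3/5)·(5/4) + (2/5)·(9) = 87/20.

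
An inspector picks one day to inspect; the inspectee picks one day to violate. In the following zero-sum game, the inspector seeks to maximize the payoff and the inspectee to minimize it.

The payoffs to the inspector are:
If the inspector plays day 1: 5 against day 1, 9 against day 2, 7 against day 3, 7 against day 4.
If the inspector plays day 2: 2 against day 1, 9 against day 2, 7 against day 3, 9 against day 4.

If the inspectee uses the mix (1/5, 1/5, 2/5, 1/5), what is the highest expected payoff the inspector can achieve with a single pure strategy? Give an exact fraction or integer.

7

day 1: (5)·(1/5) + (9)·(1/5) + (7)·(2/5) + (7)·(1/5) = 7.
day 2: (2)·(1/5) + (9)·(1/5) + (7)·(2/5) + (9)·(1/5) = 34/5.
The best pure response is day 1 with expected payoff 7.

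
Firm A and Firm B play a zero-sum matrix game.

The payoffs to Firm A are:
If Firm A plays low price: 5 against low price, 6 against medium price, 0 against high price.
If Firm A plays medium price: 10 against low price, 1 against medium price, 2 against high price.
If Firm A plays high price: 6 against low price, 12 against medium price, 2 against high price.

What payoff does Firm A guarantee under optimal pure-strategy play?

2

Row minima: 0, 1, 2 → Firm A's maximin is 2.
Column maxima: 10, 12, 2 → Firm B's minimax is 2.
They coincide at (high price, high price), so the value is 2.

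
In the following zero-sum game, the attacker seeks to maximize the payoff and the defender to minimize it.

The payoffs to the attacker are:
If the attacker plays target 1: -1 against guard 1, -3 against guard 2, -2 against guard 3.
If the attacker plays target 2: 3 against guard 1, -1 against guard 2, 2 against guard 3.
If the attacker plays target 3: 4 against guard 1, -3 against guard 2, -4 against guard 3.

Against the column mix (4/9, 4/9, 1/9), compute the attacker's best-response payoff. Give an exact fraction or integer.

10/9

target 1: (-1)·(4/9) + (-3)·(4/9) + (-2)·(1/9) = -2.
target 2: (3)·(4/9) + (-1)·(4/9) + (2)·(1/9) = 10/9.
target 3: (4)·(4/9) + (-3)·(4/9) + (-4)·(1/9) = 0.
The best pure response is target 2 with expected payoff 10/9.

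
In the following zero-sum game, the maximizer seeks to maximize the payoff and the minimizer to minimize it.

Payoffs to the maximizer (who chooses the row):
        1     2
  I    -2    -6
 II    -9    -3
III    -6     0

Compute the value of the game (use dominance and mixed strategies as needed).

Row II is strictly dominated by row III, so the maximizer never plays it.
The remaining 2×2 game on (I, III) × (1, 2) has no saddle point. Let the maximizer play I with probability p; indifference gives −2p − 6(1−p) = −6p, so p = 3/5.
Similarly the minimizer's optimal q on 1 is 3/5, and the value is -2·(3/5) + (-6)·(2/5) = -18/5.

-18/5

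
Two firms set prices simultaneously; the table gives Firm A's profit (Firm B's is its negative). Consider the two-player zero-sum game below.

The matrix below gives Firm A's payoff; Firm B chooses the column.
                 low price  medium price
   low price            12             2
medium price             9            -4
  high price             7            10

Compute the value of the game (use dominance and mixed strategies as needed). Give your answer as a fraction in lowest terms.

106/13

Row medium price is strictly dominated by row low price, so Firm A never plays it.
The remaining 2×2 game on (low price, high price) × (low price, medium price) has no saddle point. Let Firm A play low price with probability p; indifference gives 12p + 7(1−p) = 2p + 10(1−p), so p = 3/13.
Similarly Firm B's optimal q on low price is 8/13, and the value is 12·(8/13) + (2)·(5/13) = 106/13.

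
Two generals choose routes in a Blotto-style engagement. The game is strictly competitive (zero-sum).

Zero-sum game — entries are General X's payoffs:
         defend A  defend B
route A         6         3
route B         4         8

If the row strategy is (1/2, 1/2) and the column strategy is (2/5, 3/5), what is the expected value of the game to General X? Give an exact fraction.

53/10

Against (2/5, 3/5), each row's expected payoff is route A: 21/5; route B: 32/5.
Taking the (1/2, 1/2)-weighted average: (1/2)·(21/5) + (1/2)·(32/5) = 53/10.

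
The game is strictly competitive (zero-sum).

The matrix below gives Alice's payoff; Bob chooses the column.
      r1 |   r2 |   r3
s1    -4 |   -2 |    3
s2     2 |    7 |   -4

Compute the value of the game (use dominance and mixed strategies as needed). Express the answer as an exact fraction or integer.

Column r2 is strictly dominated by r1 for Bob (it gives Alice more in every row).
The remaining 2×2 game on (s1, s2) × (r1, r3) has no saddle point. Let Alice play s1 with probability p; indifference gives −4p + 2(1−p) = 3p − 4(1−p), so p = 6/13.
Similarly Bob's optimal q on r1 is 7/13, and the value is -4·(7/13) + (3)·(6/13) = -10/13.

-10/13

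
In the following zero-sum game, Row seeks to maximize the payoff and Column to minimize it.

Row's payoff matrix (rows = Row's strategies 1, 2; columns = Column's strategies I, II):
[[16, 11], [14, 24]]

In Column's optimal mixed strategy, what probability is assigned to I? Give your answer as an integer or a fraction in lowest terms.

Row minima are 11 and 14, so Row's maximin is 14; column maxima are 16 and 24, so Column's minimax is 16. These differ, so the equilibrium is in mixed strategies.
Let Column play I with probability q. Row is indifferent when 16q + 11(1−q) = 14q + 24(1−q), giving q = 13/15.

13/15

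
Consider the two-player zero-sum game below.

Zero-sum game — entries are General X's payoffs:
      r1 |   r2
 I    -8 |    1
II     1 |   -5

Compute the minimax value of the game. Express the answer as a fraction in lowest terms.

-13/5

Row minima are -8 and -5, so General X's maximin is -5; column maxima are 1 and 1, so General Y's minimax is 1. These differ, so the equilibrium is in mixed strategies.
Let General X play I with probability p. General Y is indifferent when −8p + (1−p) = p − 5(1−p), giving p = 2/5.
Let General Y play r1 with probability q. General X is indifferent when −8q + (1−q) = q − 5(1−q), giving q = 2/5.
The value is -8·(2/5) + (1)·(3/5) = -13/5.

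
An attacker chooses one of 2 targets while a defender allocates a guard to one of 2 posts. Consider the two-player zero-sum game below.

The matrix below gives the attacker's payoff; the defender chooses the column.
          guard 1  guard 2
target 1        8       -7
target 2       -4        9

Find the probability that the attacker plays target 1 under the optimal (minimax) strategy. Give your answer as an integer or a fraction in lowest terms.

13/28

Row minima are -7 and -4, so the attacker's maximin is -4; column maxima are 8 and 9, so the defender's minimax is 8. These differ, so the equilibrium is in mixed strategies.
Let the attacker play target 1 with probability p. The defender is indifferent when 8p − 4(1−p) = −7p + 9(1−p), giving p = 13/28.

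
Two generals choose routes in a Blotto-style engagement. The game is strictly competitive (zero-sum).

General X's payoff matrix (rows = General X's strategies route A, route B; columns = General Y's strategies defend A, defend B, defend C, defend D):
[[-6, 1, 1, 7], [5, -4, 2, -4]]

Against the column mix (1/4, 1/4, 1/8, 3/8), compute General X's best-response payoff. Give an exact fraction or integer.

route A: (-6)·(1/4) + (1)·(1/4) + (1)·(1/8) + (7)·(3/8) = 3/2.
route B: (5)·(1/4) + (-4)·(1/4) + (2)·(1/8) + (-4)·(3/8) = -1.
The best pure response is route A with expected payoff 3/2.

3/2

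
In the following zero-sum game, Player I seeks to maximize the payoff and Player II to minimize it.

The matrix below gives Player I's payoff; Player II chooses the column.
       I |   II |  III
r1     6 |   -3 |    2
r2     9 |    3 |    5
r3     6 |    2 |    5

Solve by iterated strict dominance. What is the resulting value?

Row r1 is strictly dominated by row r2 (9>6, 3>-3, 5>2); eliminate r1.
Column III is strictly dominated by II for Player II (3<5, 2<5); eliminate III.
Column I is strictly dominated by II for Player II (3<9, 2<6); eliminate I.
Row r3 is strictly dominated by row r2 (3>2); eliminate r3.
Only (r2, II) remains, with payoff 3.

3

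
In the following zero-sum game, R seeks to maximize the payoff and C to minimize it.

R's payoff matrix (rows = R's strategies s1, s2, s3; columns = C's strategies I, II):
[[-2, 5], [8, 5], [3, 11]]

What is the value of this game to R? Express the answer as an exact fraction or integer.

73/11

Row s1 is strictly dominated by row s3, so R never plays it.
The remaining 2×2 game on (s2, s3) × (I, II) has no saddle point. Let R play s2 with probability p; indifference gives 8p + 3(1−p) = 5p + 11(1−p), so p = 8/11.
Similarly C's optimal q on I is 6/11, and the value is 8·(6/11) + (5)·(5/11) = 73/11.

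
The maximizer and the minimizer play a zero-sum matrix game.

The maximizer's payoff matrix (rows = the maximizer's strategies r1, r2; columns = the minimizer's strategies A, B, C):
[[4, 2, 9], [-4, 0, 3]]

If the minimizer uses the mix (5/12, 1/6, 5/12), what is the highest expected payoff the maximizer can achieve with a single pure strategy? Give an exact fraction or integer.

23/4

r1: (4)·(5/12) + (2)·(1/6) + (9)·(5/12) = 23/4.
r2: (-4)·(5/12) + (0)·(1/6) + (3)·(5/12) = -5/12.
The best pure response is r1 with expected payoff 23/4.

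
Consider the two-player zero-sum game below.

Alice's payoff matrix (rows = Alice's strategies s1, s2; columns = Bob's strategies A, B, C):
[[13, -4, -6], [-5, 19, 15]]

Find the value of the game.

Column B is strictly dominated by C for Bob (it gives Alice more in every row).
The remaining 2×2 game on (s1, s2) × (A, C) has no saddle point. Let Alice play s1 with probability p; indifference gives 13p − 5(1−p) = −6p + 15(1−p), so p = 20/39.
Similarly Bob's optimal q on A is 7/13, and the value is 13·(7/13) + (-6)·(6/13) = 55/13.

55/13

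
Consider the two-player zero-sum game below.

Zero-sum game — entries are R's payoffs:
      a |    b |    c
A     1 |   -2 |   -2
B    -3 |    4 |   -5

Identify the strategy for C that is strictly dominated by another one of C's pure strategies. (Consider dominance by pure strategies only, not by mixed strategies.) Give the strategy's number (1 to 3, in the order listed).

1

C prefers columns that give R less. Compare a with c: -2 < 1, -5 < -3.
So c strictly dominates a for C; a is strictly dominated.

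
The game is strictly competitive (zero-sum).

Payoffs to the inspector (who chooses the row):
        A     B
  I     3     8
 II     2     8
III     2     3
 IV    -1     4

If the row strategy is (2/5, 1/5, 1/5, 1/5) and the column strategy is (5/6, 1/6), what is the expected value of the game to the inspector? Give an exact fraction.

38/15

Against (5/6, 1/6), each row's expected payoff is I: 23/6; II: 3; III: 13/6; IV: -1/6.
Taking the (2/5, 1/5, 1/5, 1/5)-weighted average: (2/5)·(23/6) + (1/5)·(3) + (1/5)·(13/6) + (1/5)·(-1/6) = 38/15.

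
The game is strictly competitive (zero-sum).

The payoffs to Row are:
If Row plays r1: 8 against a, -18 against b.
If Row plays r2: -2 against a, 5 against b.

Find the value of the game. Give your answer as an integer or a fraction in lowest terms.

4/33

Row minima are -18 and -2, so Row's maximin is -2; column maxima are 8 and 5, so Column's minimax is 5. These differ, so the equilibrium is in mixed strategies.
Let Row play r1 with probability p. Column is indifferent when 8p − 2(1−p) = −18p + 5(1−p), giving p = 7/33.
Let Column play a with probability q. Row is indifferent when 8q − 18(1−q) = −2q + 5(1−q), giving q = 23/33.
The value is 8·(23/33) + (-18)·(10/33) = 4/33.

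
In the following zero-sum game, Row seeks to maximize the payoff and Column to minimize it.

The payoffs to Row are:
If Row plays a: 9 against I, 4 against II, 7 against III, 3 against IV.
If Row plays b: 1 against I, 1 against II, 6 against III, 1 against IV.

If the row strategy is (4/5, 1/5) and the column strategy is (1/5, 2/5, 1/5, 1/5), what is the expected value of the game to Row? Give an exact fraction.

118/25

Against (1/5, 2/5, 1/5, 1/5), each row's expected payoff is a: 27/5; b: 2.
Taking the (4/5, 1/5)-weighted average: (4/5)·(27/5) + (1/5)·(2) = 118/25.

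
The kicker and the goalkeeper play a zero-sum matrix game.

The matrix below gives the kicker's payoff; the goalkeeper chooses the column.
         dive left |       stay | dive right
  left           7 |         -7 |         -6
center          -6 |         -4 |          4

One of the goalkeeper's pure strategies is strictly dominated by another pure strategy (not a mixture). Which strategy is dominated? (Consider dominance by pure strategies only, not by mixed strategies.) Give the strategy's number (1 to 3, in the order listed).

The goalkeeper prefers columns that give the kicker less. Compare dive right with stay: -7 < -6, -4 < 4.
So stay strictly dominates dive right for the goalkeeper; dive right is strictly dominated.

3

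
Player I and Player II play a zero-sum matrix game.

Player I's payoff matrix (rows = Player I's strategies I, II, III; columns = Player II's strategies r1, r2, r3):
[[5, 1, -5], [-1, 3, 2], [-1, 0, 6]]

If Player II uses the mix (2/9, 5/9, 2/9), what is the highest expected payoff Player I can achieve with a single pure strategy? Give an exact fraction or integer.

I: (5)·(2/9) + (1)·(5/9) + (-5)·(2/9) = 5/9.
II: (-1)·(2/9) + (3)·(5/9) + (2)·(2/9) = 17/9.
III: (-1)·(2/9) + (0)·(5/9) + (6)·(2/9) = 10/9.
The best pure response is II with expected payoff 17/9.

17/9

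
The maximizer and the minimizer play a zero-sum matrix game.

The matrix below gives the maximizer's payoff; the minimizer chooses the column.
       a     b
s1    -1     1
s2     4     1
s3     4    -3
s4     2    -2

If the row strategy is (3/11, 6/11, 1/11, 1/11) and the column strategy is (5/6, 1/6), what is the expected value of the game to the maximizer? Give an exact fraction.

Against (5/6, 1/6), each row's expected payoff is s1: -2/3; s2: 7/2; s3: 17/6; s4: 4/3.
Taking the (3/11, 6/11, 1/11, 1/11)-weighted average: (3/11)·(-2/3) + (6/11)·(7/2) + (1/11)·(17/6) + (1/11)·(4/3) = 139/66.

139/66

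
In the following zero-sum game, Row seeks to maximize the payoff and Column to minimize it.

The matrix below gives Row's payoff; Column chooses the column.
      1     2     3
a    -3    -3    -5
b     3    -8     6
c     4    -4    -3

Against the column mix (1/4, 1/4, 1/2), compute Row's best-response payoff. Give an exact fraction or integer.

7/4

a: (-3)·(1/4) + (-3)·(1/4) + (-5)·(1/2) = -4.
b: (3)·(1/4) + (-8)·(1/4) + (6)·(1/2) = 7/4.
c: (4)·(1/4) + (-4)·(1/4) + (-3)·(1/2) = -3/2.
The best pure response is b with expected payoff 7/4.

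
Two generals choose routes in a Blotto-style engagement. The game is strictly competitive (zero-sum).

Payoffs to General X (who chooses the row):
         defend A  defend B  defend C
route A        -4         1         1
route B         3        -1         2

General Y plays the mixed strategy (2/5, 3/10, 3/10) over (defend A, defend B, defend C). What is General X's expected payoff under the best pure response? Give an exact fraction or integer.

route A: (-4)·(2/5) + (1)·(3/10) + (1)·(3/10) = -1.
route B: (3)·(2/5) + (-1)·(3/10) + (2)·(3/10) = 3/2.
The best pure response is route B with expected payoff 3/2.

3/2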